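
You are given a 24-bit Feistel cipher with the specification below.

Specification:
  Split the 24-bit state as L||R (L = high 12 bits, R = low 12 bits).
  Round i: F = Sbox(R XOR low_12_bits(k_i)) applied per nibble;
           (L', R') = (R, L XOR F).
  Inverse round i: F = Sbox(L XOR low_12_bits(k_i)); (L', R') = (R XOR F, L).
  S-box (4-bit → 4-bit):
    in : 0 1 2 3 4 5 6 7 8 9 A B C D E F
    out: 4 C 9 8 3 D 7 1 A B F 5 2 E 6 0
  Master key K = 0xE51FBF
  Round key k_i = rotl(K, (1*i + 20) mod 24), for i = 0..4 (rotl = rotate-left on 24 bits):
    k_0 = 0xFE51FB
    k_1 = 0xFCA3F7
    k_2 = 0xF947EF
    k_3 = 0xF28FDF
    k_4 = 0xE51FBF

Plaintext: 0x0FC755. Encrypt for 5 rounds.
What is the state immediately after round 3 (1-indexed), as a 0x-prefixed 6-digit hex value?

0x45BF59

s_0 = plaintext = 0x0FC755
s_1 = Round(s_0, k_0) = 0x75570A
s_2 = Round(s_1, k_1) = 0x70A45B
s_3 = Round(s_2, k_2) = 0x45BF59
s_4 = Round(s_3, k_3) = 0xF590FC
s_5 = Round(s_4, k_4) = 0x0FCF61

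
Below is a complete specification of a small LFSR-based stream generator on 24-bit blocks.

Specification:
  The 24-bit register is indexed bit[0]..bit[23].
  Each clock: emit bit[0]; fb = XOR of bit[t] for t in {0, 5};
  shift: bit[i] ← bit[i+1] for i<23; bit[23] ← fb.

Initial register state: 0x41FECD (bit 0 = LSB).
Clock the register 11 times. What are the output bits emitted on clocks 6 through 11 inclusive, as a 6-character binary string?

011011

reg_0 = 0x41FECD
clock 1: out=1, reg = 0xA0FF66
clock 2: out=0, reg = 0xD07FB3
clock 3: out=1, reg = 0x683FD9
clock 4: out=1, reg = 0xB41FEC
clock 5: out=0, reg = 0xDA0FF6
clock 6: out=0, reg = 0xED07FB
clock 7: out=1, reg = 0x7683FD
clock 8: out=1, reg = 0x3B41FE
clock 9: out=0, reg = 0x9DA0FF
clock 10: out=1, reg = 0x4ED07F
clock 11: out=1, reg = 0x27683F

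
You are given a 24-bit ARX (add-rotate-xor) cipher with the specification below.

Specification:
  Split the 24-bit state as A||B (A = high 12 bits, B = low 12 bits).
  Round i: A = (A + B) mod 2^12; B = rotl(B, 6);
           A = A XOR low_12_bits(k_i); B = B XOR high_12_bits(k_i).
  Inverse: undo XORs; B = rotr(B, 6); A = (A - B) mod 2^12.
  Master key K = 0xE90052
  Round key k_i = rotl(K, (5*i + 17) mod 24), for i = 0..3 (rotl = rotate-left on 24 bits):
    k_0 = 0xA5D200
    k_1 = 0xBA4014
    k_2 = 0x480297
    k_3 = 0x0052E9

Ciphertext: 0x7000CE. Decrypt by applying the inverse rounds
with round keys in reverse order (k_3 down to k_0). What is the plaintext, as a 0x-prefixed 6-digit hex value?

s_0 = ciphertext = 0x7000CE
s_1 = InvRound(s_0, k_3) = 0x3262C3
s_2 = InvRound(s_1, k_2) = 0x0D80D9
s_3 = InvRound(s_2, k_1) = 0x15FF6D
s_4 = InvRound(s_3, k_0) = 0x74BC14

0x74BC14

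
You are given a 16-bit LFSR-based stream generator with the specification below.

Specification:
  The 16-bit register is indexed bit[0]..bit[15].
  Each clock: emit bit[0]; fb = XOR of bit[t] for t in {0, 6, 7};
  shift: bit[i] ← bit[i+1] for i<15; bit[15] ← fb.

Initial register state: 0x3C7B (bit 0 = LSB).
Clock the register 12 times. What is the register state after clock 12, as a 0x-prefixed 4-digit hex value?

reg_0 = 0x3C7B
clock 1: out=1, reg = 0x1E3D
clock 2: out=1, reg = 0x8F1E
clock 3: out=0, reg = 0x478F
clock 4: out=1, reg = 0x23C7
clock 5: out=1, reg = 0x91E3
clock 6: out=1, reg = 0xC8F1
clock 7: out=1, reg = 0xE478
clock 8: out=0, reg = 0xF23C
clock 9: out=0, reg = 0x791E
clock 10: out=0, reg = 0x3C8F
clock 11: out=1, reg = 0x1E47
clock 12: out=1, reg = 0x0F23

0x0F23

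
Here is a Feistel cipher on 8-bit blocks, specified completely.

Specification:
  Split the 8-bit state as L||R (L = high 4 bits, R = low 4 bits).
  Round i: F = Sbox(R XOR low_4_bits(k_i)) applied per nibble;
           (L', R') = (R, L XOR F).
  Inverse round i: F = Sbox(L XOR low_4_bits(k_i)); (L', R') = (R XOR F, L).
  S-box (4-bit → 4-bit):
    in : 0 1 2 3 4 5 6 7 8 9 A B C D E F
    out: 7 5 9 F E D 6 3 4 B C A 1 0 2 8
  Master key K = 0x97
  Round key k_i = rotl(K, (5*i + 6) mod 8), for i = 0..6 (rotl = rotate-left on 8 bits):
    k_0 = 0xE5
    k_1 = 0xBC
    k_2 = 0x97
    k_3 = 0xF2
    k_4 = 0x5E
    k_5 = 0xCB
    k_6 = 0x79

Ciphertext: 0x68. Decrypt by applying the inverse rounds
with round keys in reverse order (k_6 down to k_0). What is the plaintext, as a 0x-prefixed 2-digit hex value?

s_0 = ciphertext = 0x68
s_1 = InvRound(s_0, k_6) = 0x06
s_2 = InvRound(s_1, k_5) = 0xC0
s_3 = InvRound(s_2, k_4) = 0x9C
s_4 = InvRound(s_3, k_3) = 0x69
s_5 = InvRound(s_4, k_2) = 0xC6
s_6 = InvRound(s_5, k_1) = 0x1C
s_7 = InvRound(s_6, k_0) = 0x21

0x21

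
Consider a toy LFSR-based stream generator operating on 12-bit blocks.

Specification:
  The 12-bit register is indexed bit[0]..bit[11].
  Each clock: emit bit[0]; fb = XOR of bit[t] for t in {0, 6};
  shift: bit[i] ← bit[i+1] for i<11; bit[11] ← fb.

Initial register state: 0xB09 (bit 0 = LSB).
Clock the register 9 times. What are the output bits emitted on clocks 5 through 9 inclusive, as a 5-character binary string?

reg_0 = 0xB09
clock 1: out=1, reg = 0xD84
clock 2: out=0, reg = 0x6C2
clock 3: out=0, reg = 0xB61
clock 4: out=1, reg = 0x5B0
clock 5: out=0, reg = 0x2D8
clock 6: out=0, reg = 0x96C
clock 7: out=0, reg = 0xCB6
clock 8: out=0, reg = 0x65B
clock 9: out=1, reg = 0x32D

00001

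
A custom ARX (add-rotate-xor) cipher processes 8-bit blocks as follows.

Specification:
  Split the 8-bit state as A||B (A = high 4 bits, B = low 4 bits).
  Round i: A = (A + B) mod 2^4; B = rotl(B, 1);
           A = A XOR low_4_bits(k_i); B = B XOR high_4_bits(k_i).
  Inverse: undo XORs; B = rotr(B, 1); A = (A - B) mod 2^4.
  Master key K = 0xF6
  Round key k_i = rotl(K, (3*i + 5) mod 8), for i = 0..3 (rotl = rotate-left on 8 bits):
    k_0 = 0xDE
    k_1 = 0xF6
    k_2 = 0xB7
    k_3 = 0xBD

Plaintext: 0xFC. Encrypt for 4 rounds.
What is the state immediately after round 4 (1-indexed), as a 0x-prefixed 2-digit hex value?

0xB1

s_0 = plaintext = 0xFC
s_1 = Round(s_0, k_0) = 0x54
s_2 = Round(s_1, k_1) = 0xF7
s_3 = Round(s_2, k_2) = 0x15
s_4 = Round(s_3, k_3) = 0xB1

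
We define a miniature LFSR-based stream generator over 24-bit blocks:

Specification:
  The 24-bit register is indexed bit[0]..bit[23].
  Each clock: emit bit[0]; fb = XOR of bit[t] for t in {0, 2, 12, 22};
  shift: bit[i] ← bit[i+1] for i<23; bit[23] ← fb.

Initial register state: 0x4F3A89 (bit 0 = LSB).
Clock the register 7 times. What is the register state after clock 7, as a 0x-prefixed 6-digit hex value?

reg_0 = 0x4F3A89
clock 1: out=1, reg = 0xA79D44
clock 2: out=0, reg = 0x53CEA2
clock 3: out=0, reg = 0xA9E751
clock 4: out=1, reg = 0xD4F3A8
clock 5: out=0, reg = 0x6A79D4
clock 6: out=0, reg = 0xB53CEA
clock 7: out=0, reg = 0xDA9E75

0xDA9E75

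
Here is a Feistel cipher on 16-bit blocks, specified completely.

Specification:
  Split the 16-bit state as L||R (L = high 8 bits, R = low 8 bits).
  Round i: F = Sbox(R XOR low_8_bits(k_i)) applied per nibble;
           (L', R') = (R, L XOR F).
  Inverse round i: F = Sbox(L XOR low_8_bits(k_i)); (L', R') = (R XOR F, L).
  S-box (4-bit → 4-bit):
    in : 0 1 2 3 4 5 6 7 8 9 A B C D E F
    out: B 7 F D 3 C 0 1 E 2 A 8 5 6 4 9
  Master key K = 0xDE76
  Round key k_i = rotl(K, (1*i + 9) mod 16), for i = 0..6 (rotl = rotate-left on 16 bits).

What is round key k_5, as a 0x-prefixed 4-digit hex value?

K = 0xDE76
k_0 = rotl(K, (1*0+9) mod 16) = rotl(K, 9) = 0xEDBC
k_1 = rotl(K, (1*1+9) mod 16) = rotl(K, 10) = 0xDB79
k_2 = rotl(K, (1*2+9) mod 16) = rotl(K, 11) = 0xB6F3
k_3 = rotl(K, (1*3+9) mod 16) = rotl(K, 12) = 0x6DE7
k_4 = rotl(K, (1*4+9) mod 16) = rotl(K, 13) = 0xDBCE
k_5 = rotl(K, (1*5+9) mod 16) = rotl(K, 14) = 0xB79D

0xB79D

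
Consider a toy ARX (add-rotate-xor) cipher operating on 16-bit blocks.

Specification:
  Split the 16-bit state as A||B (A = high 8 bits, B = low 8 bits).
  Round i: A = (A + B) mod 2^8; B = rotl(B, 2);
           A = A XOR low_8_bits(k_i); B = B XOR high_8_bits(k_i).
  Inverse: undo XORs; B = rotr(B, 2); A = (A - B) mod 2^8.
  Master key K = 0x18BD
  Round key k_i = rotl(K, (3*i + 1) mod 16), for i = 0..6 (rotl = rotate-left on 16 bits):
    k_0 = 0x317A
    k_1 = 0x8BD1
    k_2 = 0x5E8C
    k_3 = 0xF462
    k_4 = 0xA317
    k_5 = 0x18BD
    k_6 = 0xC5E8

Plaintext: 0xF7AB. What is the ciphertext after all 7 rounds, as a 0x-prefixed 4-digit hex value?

s_0 = plaintext = 0xF7AB
s_1 = Round(s_0, k_0) = 0xD89F
s_2 = Round(s_1, k_1) = 0xA6F5
s_3 = Round(s_2, k_2) = 0x1789
s_4 = Round(s_3, k_3) = 0xC2D2
s_5 = Round(s_4, k_4) = 0x83E8
s_6 = Round(s_5, k_5) = 0xD6BB
s_7 = Round(s_6, k_6) = 0x792B

0x792B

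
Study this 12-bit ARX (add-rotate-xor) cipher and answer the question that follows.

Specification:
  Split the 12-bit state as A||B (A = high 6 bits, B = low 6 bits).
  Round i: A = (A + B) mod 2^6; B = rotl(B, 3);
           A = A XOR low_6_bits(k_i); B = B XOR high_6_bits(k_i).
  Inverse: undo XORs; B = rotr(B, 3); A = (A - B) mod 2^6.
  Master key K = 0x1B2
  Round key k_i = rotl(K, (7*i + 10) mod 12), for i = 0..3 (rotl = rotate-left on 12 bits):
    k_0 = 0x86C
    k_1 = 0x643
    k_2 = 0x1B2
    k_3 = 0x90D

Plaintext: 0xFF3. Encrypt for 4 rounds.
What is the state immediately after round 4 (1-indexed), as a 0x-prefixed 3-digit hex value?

0x972

s_0 = plaintext = 0xFF3
s_1 = Round(s_0, k_0) = 0x7BF
s_2 = Round(s_1, k_1) = 0x7A6
s_3 = Round(s_2, k_2) = 0xDB2
s_4 = Round(s_3, k_3) = 0x972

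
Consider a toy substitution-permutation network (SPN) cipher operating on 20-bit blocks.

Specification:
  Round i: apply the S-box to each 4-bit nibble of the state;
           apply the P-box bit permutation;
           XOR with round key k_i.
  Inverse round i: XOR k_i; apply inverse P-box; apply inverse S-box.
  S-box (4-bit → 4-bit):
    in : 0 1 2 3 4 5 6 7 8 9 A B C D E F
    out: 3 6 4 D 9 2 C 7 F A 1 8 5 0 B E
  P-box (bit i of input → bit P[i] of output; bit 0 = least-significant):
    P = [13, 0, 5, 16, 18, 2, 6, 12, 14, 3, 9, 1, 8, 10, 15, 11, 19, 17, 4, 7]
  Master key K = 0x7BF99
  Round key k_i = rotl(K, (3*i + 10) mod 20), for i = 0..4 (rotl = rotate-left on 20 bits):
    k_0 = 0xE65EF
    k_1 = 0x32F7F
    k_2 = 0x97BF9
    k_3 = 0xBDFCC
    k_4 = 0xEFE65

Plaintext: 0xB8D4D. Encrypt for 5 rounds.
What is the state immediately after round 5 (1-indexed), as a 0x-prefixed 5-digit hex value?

0x87D3E

s_0 = plaintext = 0xB8D4D
s_1 = Round(s_0, k_0) = 0xAF86F
s_2 = Round(s_1, k_1) = 0xAF114
s_3 = Round(s_2, k_2) = 0x0D5B5
s_4 = Round(s_3, k_3) = 0x1CFC5
s_5 = Round(s_4, k_4) = 0x87D3E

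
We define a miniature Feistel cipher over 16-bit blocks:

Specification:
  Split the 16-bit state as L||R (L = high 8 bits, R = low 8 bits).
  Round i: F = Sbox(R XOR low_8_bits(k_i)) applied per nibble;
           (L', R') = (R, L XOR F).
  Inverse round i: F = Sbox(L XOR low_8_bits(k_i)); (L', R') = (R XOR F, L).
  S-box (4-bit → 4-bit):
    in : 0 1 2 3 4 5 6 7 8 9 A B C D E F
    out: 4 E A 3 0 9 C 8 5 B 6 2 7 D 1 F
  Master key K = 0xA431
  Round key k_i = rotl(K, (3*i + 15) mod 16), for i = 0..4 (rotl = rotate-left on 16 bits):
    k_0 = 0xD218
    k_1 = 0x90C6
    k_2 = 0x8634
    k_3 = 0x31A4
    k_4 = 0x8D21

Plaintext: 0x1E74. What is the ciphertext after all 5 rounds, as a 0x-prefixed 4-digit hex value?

0x7122

s_0 = plaintext = 0x1E74
s_1 = Round(s_0, k_0) = 0x74D9
s_2 = Round(s_1, k_1) = 0xD99B
s_3 = Round(s_2, k_2) = 0x9BB6
s_4 = Round(s_3, k_3) = 0xB671
s_5 = Round(s_4, k_4) = 0x7122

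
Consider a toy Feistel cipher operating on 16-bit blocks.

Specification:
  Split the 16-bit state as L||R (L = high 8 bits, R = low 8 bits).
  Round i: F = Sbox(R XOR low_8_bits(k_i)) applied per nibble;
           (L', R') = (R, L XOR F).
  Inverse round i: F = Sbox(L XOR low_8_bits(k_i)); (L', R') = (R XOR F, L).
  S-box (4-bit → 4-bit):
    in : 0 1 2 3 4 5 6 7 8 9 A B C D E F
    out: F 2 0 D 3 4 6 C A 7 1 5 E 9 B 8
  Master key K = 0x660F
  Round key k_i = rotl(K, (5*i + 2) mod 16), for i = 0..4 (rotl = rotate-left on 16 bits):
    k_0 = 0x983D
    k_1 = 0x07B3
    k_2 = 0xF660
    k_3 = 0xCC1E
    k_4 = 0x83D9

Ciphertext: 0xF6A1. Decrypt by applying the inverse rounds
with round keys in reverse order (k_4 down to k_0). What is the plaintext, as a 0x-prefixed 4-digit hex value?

s_0 = ciphertext = 0xF6A1
s_1 = InvRound(s_0, k_4) = 0xA9F6
s_2 = InvRound(s_1, k_3) = 0xAAA9
s_3 = InvRound(s_2, k_2) = 0x48AA
s_4 = InvRound(s_3, k_1) = 0x2F48
s_5 = InvRound(s_4, k_0) = 0x682F

0x682F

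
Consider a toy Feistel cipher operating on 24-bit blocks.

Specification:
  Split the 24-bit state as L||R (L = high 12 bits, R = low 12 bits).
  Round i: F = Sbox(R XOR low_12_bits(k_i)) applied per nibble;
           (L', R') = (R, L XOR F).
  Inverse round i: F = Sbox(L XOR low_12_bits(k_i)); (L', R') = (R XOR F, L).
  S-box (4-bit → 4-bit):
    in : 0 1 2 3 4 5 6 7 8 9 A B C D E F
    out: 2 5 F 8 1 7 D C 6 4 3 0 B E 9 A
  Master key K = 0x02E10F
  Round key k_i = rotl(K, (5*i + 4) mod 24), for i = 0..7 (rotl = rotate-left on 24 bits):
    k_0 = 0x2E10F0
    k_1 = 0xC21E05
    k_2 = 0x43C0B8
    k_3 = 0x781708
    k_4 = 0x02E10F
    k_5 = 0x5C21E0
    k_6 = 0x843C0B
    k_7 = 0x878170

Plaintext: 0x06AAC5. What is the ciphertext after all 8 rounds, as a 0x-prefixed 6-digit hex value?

s_0 = plaintext = 0x06AAC5
s_1 = Round(s_0, k_0) = 0xAC53ED
s_2 = Round(s_1, k_1) = 0x3ED453
s_3 = Round(s_2, k_2) = 0x45327D
s_4 = Round(s_3, k_3) = 0x27D394
s_5 = Round(s_4, k_4) = 0x394D3D
s_6 = Round(s_5, k_5) = 0xD3D87A
s_7 = Round(s_6, k_6) = 0x87ACF8
s_8 = Round(s_7, k_7) = 0xCF861C

0xCF861C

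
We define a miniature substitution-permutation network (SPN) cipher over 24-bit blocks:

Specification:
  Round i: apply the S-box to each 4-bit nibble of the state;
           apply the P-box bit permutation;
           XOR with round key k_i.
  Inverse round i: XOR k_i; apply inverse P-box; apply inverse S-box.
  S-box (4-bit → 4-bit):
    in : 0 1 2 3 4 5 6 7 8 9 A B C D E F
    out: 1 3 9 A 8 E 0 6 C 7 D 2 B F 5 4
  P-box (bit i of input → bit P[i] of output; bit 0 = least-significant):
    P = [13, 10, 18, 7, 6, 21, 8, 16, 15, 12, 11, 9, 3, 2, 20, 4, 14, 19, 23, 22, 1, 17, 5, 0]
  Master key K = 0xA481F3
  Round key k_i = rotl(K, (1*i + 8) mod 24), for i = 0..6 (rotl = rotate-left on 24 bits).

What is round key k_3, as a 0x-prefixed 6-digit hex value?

0x0F9D24

K = 0xA481F3
k_0 = rotl(K, (1*0+8) mod 24) = rotl(K, 8) = 0x81F3A4
k_1 = rotl(K, (1*1+8) mod 24) = rotl(K, 9) = 0x03E749
k_2 = rotl(K, (1*2+8) mod 24) = rotl(K, 10) = 0x07CE92
k_3 = rotl(K, (1*3+8) mod 24) = rotl(K, 11) = 0x0F9D24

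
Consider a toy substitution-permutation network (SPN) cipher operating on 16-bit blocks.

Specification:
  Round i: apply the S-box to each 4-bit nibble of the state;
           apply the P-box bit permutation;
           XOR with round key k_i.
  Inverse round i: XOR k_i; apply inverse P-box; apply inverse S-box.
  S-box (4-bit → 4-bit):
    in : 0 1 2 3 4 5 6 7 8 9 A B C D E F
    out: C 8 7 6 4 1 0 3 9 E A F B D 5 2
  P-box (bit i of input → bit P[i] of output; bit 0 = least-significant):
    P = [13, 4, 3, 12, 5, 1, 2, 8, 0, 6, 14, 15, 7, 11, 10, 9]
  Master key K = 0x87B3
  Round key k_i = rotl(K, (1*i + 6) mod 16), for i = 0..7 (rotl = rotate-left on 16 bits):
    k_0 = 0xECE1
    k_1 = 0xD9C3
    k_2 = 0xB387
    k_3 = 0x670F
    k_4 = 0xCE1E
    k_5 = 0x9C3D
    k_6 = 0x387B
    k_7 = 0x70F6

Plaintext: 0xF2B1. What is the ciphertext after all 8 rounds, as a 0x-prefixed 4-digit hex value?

s_0 = plaintext = 0xF2B1
s_1 = Round(s_0, k_0) = 0xB586
s_2 = Round(s_1, k_1) = 0xD662
s_3 = Round(s_2, k_2) = 0x951F
s_4 = Round(s_3, k_3) = 0x681E
s_5 = Round(s_4, k_4) = 0x6F17
s_6 = Round(s_5, k_5) = 0xBD6D
s_7 = Round(s_6, k_6) = 0xC6F2
s_8 = Round(s_7, k_7) = 0x5A6C

0x5A6C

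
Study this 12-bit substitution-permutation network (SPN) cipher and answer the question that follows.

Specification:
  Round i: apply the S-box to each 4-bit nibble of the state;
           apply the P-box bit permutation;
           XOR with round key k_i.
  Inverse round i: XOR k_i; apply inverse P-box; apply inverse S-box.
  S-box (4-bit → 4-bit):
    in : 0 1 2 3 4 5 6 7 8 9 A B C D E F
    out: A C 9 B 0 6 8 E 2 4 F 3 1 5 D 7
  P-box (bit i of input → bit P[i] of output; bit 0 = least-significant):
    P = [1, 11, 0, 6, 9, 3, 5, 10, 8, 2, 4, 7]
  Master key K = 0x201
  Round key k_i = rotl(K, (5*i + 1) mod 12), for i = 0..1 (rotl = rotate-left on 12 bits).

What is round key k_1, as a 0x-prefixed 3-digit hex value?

0x048

K = 0x201
k_0 = rotl(K, (5*0+1) mod 12) = rotl(K, 1) = 0x402
k_1 = rotl(K, (5*1+1) mod 12) = rotl(K, 6) = 0x048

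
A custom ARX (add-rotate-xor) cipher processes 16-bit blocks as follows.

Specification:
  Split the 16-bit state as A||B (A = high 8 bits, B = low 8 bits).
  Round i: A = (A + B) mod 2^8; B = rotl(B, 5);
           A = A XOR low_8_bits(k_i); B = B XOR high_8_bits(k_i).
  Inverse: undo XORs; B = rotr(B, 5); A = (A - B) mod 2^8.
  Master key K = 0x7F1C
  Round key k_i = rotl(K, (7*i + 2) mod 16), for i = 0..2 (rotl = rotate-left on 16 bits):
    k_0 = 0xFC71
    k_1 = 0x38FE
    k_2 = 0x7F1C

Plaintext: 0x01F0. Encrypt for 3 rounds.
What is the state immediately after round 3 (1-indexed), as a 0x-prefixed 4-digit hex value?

s_0 = plaintext = 0x01F0
s_1 = Round(s_0, k_0) = 0x80E2
s_2 = Round(s_1, k_1) = 0x9C64
s_3 = Round(s_2, k_2) = 0x1CF3

0x1CF3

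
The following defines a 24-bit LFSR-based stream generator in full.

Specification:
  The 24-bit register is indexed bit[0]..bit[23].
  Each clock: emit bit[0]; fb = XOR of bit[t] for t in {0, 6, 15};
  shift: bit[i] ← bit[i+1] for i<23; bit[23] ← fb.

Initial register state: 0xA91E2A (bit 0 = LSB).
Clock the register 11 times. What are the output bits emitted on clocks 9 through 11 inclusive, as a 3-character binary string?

011

reg_0 = 0xA91E2A
clock 1: out=0, reg = 0x548F15
clock 2: out=1, reg = 0x2A478A
clock 3: out=0, reg = 0x1523C5
clock 4: out=1, reg = 0x0A91E2
clock 5: out=0, reg = 0x0548F1
clock 6: out=1, reg = 0x02A478
clock 7: out=0, reg = 0x01523C
clock 8: out=0, reg = 0x00A91E
clock 9: out=0, reg = 0x80548F
clock 10: out=1, reg = 0xC02A47
clock 11: out=1, reg = 0x601523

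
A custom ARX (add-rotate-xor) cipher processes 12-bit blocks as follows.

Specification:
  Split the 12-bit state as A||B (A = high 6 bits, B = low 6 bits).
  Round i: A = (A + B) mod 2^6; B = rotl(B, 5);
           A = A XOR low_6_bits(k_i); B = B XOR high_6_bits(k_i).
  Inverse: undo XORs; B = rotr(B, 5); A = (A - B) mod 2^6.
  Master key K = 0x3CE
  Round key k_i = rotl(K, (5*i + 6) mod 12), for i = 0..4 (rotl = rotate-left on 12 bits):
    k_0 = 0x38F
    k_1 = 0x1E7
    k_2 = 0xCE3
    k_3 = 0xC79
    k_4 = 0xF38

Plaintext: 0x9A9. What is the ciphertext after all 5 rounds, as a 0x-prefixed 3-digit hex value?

0x86B

s_0 = plaintext = 0x9A9
s_1 = Round(s_0, k_0) = 0x03A
s_2 = Round(s_1, k_1) = 0x75A
s_3 = Round(s_2, k_2) = 0x53E
s_4 = Round(s_3, k_3) = 0xAEE
s_5 = Round(s_4, k_4) = 0x86B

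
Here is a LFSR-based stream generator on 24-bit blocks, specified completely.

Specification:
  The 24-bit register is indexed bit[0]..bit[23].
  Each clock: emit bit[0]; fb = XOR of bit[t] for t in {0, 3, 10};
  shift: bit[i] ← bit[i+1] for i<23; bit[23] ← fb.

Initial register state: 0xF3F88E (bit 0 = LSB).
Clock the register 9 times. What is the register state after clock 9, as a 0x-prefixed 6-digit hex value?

reg_0 = 0xF3F88E
clock 1: out=0, reg = 0xF9FC47
clock 2: out=1, reg = 0x7CFE23
clock 3: out=1, reg = 0x3E7F11
clock 4: out=1, reg = 0x1F3F88
clock 5: out=0, reg = 0x0F9FC4
clock 6: out=0, reg = 0x87CFE2
clock 7: out=0, reg = 0xC3E7F1
clock 8: out=1, reg = 0x61F3F8
clock 9: out=0, reg = 0xB0F9FC

0xB0F9FC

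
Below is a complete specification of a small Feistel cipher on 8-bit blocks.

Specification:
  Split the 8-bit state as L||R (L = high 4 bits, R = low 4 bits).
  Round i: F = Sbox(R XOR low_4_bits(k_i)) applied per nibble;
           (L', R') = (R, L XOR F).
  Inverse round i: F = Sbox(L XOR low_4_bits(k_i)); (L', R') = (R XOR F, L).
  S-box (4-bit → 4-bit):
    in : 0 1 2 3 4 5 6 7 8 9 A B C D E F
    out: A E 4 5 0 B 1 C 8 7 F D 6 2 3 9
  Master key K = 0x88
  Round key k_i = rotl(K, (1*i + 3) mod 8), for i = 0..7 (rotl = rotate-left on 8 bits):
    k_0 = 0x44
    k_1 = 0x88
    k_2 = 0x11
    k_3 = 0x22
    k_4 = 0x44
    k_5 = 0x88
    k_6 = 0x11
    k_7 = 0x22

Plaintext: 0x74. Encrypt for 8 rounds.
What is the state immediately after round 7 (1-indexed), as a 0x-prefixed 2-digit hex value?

s_0 = plaintext = 0x74
s_1 = Round(s_0, k_0) = 0x4D
s_2 = Round(s_1, k_1) = 0xDF
s_3 = Round(s_2, k_2) = 0xFE
s_4 = Round(s_3, k_3) = 0xE9
s_5 = Round(s_4, k_4) = 0x9C
s_6 = Round(s_5, k_5) = 0xC9
s_7 = Round(s_6, k_6) = 0x94
s_8 = Round(s_7, k_7) = 0x48

0x94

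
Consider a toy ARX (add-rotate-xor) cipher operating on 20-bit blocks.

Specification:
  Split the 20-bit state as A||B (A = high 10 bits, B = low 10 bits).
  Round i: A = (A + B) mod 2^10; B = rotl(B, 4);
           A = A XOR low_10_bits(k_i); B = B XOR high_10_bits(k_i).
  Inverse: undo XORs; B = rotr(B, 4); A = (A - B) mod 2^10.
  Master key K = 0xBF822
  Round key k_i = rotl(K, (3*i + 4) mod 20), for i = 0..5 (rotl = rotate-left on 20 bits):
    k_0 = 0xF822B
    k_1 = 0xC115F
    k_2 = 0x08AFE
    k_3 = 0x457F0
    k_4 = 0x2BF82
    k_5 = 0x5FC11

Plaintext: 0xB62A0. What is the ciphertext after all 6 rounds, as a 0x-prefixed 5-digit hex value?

s_0 = plaintext = 0xB62A0
s_1 = Round(s_0, k_0) = 0xD4DEA
s_2 = Round(s_1, k_1) = 0x189A3
s_3 = Round(s_2, k_2) = 0x3EE14
s_4 = Round(s_3, k_3) = 0x3FC5D
s_5 = Round(s_4, k_4) = 0xB797E
s_6 = Round(s_5, k_5) = 0x1369A

0x1369A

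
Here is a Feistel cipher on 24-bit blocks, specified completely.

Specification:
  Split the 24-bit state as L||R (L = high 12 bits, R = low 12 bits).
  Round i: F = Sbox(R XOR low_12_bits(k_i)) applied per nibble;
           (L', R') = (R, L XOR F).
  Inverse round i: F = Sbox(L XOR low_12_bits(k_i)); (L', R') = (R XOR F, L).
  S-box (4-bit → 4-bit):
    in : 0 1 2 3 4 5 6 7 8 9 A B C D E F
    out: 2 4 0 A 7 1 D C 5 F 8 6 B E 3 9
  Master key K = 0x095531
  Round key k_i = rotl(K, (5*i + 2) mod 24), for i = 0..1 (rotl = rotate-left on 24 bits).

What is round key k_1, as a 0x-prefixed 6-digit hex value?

0xAA9884

K = 0x095531
k_0 = rotl(K, (5*0+2) mod 24) = rotl(K, 2) = 0x2554C4
k_1 = rotl(K, (5*1+2) mod 24) = rotl(K, 7) = 0xAA9884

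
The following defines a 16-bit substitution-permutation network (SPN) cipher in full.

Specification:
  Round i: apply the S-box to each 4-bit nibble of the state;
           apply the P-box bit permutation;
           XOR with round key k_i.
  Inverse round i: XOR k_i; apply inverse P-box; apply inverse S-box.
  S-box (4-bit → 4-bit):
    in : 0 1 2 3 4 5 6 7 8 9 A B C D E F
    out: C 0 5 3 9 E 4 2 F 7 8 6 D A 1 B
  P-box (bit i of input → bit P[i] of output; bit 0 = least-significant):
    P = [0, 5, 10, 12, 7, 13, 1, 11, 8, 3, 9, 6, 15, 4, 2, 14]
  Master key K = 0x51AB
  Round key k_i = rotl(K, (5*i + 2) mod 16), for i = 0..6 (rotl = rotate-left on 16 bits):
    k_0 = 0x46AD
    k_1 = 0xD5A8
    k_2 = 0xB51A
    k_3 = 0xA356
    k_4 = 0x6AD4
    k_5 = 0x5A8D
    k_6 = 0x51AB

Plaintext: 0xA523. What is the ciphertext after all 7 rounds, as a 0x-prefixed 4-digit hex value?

s_0 = plaintext = 0xA523
s_1 = Round(s_0, k_0) = 0x0446
s_2 = Round(s_1, k_1) = 0x986C
s_3 = Round(s_2, k_2) = 0x2245
s_4 = Round(s_3, k_3) = 0x3CF2
s_5 = Round(s_4, k_4) = 0xC505
s_6 = Round(s_5, k_5) = 0x84E3
s_7 = Round(s_6, k_6) = 0x905E

0x905E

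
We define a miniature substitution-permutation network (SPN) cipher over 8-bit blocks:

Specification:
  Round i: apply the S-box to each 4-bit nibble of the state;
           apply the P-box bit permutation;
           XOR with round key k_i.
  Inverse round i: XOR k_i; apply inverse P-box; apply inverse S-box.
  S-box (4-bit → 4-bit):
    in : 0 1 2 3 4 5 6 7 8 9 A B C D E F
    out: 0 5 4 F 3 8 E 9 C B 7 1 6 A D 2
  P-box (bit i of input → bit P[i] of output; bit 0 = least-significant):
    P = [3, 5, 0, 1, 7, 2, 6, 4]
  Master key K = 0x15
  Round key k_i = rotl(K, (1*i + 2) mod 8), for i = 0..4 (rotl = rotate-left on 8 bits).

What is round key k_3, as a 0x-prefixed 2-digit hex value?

0xA2

K = 0x15
k_0 = rotl(K, (1*0+2) mod 8) = rotl(K, 2) = 0x54
k_1 = rotl(K, (1*1+2) mod 8) = rotl(K, 3) = 0xA8
k_2 = rotl(K, (1*2+2) mod 8) = rotl(K, 4) = 0x51
k_3 = rotl(K, (1*3+2) mod 8) = rotl(K, 5) = 0xA2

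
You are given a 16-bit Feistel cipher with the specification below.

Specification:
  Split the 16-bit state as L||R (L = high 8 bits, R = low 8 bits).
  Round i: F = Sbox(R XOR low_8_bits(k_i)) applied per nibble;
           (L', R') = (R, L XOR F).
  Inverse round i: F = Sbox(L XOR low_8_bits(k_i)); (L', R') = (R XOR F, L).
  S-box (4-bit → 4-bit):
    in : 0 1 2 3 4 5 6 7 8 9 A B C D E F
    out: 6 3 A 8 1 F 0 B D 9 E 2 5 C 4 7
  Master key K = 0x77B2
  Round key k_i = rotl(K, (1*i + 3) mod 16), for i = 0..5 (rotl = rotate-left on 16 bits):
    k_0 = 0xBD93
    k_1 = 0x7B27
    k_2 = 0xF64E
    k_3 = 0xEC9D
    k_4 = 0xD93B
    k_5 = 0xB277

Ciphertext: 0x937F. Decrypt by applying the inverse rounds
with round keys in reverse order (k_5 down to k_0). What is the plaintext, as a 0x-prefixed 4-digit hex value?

s_0 = ciphertext = 0x937F
s_1 = InvRound(s_0, k_5) = 0x3E93
s_2 = InvRound(s_1, k_4) = 0xFC3E
s_3 = InvRound(s_2, k_3) = 0x3DFC
s_4 = InvRound(s_3, k_2) = 0x443D
s_5 = InvRound(s_4, k_1) = 0x3544
s_6 = InvRound(s_5, k_0) = 0xA435

0xA435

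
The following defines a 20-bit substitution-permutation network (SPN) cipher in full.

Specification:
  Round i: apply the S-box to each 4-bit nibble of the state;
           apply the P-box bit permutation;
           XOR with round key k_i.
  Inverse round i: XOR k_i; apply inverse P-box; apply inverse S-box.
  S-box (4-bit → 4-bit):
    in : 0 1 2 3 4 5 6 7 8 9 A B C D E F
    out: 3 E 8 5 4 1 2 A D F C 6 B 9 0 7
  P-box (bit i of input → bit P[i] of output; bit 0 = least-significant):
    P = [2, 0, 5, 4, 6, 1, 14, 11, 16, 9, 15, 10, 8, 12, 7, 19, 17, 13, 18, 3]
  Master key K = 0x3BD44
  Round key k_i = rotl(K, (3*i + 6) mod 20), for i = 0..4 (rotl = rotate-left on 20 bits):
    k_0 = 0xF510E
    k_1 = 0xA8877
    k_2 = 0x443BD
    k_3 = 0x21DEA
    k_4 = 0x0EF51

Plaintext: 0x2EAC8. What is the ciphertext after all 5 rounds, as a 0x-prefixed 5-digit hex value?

s_0 = plaintext = 0x2EAC8
s_1 = Round(s_0, k_0) = 0xFDD70
s_2 = Round(s_1, k_1) = 0x5A570
s_3 = Round(s_2, k_2) = 0xF4B3A
s_4 = Round(s_3, k_3) = 0x4FF1A
s_5 = Round(s_4, k_4) = 0x534E3

0x534E3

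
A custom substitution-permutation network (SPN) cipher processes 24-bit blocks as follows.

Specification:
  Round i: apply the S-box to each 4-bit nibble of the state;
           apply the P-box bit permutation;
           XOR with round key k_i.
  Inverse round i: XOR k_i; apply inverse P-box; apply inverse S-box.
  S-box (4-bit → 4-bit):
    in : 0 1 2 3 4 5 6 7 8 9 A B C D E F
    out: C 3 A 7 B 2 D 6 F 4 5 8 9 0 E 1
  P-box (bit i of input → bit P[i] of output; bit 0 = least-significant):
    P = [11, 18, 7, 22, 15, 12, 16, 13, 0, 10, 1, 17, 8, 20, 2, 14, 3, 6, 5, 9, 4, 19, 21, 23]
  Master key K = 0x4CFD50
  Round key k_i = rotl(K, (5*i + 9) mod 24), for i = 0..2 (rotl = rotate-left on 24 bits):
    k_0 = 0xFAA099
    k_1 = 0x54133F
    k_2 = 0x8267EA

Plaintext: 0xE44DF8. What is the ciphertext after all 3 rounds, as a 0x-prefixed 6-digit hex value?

0x94B839

s_0 = plaintext = 0xE44DF8
s_1 = Round(s_0, k_0) = 0x066B51
s_2 = Round(s_1, k_1) = 0xF24813
s_3 = Round(s_2, k_2) = 0x94B839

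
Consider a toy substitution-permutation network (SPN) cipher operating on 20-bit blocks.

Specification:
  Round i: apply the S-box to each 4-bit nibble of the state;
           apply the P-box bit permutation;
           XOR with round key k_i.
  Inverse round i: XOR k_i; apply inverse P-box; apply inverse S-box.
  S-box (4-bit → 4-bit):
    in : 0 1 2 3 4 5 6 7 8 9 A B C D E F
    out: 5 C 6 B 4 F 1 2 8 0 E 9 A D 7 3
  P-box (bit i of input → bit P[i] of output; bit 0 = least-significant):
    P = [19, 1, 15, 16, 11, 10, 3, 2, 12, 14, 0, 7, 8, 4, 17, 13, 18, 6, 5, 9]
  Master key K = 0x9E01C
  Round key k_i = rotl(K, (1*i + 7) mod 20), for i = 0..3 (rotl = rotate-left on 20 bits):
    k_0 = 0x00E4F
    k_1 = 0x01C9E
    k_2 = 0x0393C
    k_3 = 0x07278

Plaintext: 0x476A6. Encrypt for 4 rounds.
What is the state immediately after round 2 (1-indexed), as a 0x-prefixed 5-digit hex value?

0xB7A1D

s_0 = plaintext = 0x476A6
s_1 = Round(s_0, k_0) = 0x81A73
s_2 = Round(s_1, k_1) = 0xB7A1D
s_3 = Round(s_2, k_2) = 0xDFBA1
s_4 = Round(s_3, k_3) = 0x5E5C4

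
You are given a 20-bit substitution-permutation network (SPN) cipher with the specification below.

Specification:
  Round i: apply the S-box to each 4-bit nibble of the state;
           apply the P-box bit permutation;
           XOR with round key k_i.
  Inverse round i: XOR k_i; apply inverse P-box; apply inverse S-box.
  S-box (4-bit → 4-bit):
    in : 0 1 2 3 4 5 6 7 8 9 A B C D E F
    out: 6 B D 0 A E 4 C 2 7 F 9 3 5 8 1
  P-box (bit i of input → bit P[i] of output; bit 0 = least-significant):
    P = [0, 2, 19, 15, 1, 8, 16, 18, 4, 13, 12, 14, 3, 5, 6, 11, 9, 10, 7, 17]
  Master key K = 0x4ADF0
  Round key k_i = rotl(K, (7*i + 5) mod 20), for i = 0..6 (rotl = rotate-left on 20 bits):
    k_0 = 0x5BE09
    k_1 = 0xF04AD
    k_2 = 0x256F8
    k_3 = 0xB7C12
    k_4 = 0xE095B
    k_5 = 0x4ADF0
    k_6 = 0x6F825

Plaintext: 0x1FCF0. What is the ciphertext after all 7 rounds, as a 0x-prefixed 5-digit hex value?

0x639C7

s_0 = plaintext = 0x1FCF0
s_1 = Round(s_0, k_0) = 0xF9817
s_2 = Round(s_1, k_1) = 0x3A7C7
s_3 = Round(s_2, k_2) = 0xA8F92
s_4 = Round(s_3, k_3) = 0x0FBA1
s_5 = Round(s_4, k_4) = 0xBCCC4
s_6 = Round(s_5, k_5) = 0x60ECE
s_7 = Round(s_6, k_6) = 0x639C7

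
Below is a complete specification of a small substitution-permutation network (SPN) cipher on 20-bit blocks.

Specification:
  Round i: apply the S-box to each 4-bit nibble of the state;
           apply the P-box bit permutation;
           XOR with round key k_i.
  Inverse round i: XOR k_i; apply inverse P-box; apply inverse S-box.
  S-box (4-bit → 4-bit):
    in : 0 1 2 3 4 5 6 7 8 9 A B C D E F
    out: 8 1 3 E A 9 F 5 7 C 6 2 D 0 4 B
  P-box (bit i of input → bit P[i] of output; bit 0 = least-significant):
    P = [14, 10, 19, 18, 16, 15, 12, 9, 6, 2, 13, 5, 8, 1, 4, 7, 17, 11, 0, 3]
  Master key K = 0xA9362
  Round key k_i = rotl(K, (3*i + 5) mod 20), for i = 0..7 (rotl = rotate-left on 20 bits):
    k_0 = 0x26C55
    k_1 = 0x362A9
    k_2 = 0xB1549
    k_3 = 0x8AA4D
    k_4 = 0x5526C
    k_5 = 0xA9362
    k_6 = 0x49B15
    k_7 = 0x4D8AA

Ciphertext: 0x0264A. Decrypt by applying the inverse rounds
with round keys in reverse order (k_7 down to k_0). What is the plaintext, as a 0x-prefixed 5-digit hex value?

s_0 = ciphertext = 0x0264A
s_1 = InvRound(s_0, k_7) = 0xB0C3F
s_2 = InvRound(s_1, k_6) = 0x52063
s_3 = InvRound(s_2, k_5) = 0x71E69
s_4 = InvRound(s_3, k_4) = 0x8DBD2
s_5 = InvRound(s_4, k_3) = 0x96AE1
s_6 = InvRound(s_5, k_2) = 0xF5992
s_7 = InvRound(s_6, k_1) = 0x38999
s_8 = InvRound(s_7, k_0) = 0x05822

0x05822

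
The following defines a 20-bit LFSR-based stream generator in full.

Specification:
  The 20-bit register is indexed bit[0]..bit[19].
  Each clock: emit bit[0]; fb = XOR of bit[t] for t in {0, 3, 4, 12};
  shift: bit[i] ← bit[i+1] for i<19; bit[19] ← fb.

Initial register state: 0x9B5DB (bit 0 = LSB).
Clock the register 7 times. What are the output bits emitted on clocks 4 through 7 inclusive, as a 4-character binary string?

1101

reg_0 = 0x9B5DB
clock 1: out=1, reg = 0x4DAED
clock 2: out=1, reg = 0xA6D76
clock 3: out=0, reg = 0xD36BB
clock 4: out=1, reg = 0x69B5D
clock 5: out=1, reg = 0x34DAE
clock 6: out=0, reg = 0x9A6D7
clock 7: out=1, reg = 0x4D36B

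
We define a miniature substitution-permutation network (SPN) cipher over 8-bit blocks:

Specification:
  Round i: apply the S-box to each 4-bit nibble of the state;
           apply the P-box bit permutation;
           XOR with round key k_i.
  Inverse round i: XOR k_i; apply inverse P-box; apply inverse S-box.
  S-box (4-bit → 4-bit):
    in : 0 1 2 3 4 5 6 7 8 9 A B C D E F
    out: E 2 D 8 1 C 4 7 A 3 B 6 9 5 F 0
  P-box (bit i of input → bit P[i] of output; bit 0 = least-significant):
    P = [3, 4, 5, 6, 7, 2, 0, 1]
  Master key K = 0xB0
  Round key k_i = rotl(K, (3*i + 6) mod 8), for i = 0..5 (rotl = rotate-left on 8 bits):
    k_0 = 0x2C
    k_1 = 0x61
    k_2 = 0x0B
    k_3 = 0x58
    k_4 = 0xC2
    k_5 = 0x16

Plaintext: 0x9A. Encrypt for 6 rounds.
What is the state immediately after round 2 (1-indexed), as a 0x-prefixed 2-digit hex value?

s_0 = plaintext = 0x9A
s_1 = Round(s_0, k_0) = 0xF0
s_2 = Round(s_1, k_1) = 0x11
s_3 = Round(s_2, k_2) = 0x1F
s_4 = Round(s_3, k_3) = 0x5C
s_5 = Round(s_4, k_4) = 0x89
s_6 = Round(s_5, k_5) = 0x08

0x11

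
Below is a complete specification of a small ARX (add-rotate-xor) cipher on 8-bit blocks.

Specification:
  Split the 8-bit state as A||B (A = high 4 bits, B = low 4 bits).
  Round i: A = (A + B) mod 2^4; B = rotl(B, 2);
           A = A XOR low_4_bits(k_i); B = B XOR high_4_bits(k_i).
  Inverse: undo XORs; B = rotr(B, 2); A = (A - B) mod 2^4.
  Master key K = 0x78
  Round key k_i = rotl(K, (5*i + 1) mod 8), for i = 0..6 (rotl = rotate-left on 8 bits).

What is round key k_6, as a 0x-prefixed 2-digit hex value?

K = 0x78
k_0 = rotl(K, (5*0+1) mod 8) = rotl(K, 1) = 0xF0
k_1 = rotl(K, (5*1+1) mod 8) = rotl(K, 6) = 0x1E
k_2 = rotl(K, (5*2+1) mod 8) = rotl(K, 3) = 0xC3
k_3 = rotl(K, (5*3+1) mod 8) = rotl(K, 0) = 0x78
k_4 = rotl(K, (5*4+1) mod 8) = rotl(K, 5) = 0x0F
k_5 = rotl(K, (5*5+1) mod 8) = rotl(K, 2) = 0xE1
k_6 = rotl(K, (5*6+1) mod 8) = rotl(K, 7) = 0x3C

0x3C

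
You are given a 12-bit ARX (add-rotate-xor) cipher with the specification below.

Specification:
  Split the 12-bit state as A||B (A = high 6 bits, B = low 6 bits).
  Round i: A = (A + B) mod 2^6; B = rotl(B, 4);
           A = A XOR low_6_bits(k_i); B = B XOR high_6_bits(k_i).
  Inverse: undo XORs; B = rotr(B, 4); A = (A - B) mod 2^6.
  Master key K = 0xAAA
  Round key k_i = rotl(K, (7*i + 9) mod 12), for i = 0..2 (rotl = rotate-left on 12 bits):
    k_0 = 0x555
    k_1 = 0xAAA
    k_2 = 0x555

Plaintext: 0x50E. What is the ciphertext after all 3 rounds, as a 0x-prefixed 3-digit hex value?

s_0 = plaintext = 0x50E
s_1 = Round(s_0, k_0) = 0xDF6
s_2 = Round(s_1, k_1) = 0x1C7
s_3 = Round(s_2, k_2) = 0x6E4

0x6E4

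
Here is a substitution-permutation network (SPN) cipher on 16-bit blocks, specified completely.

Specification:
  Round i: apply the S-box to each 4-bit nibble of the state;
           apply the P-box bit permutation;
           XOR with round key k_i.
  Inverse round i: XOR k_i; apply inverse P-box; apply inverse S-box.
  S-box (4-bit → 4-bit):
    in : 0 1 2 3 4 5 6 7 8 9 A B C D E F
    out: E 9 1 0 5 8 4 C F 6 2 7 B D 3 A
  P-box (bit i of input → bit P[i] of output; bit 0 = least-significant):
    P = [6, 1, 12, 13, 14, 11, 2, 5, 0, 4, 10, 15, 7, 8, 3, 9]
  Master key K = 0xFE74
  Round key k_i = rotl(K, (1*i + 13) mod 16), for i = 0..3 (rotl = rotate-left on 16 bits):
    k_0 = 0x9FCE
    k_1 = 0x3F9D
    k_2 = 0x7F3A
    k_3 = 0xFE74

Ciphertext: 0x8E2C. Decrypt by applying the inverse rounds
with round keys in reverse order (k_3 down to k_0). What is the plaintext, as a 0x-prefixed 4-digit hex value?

s_0 = ciphertext = 0x8E2C
s_1 = InvRound(s_0, k_3) = 0x6A2D
s_2 = InvRound(s_1, k_2) = 0xAB69
s_3 = InvRound(s_2, k_1) = 0x2074
s_4 = InvRound(s_3, k_0) = 0x80F0

0x80F0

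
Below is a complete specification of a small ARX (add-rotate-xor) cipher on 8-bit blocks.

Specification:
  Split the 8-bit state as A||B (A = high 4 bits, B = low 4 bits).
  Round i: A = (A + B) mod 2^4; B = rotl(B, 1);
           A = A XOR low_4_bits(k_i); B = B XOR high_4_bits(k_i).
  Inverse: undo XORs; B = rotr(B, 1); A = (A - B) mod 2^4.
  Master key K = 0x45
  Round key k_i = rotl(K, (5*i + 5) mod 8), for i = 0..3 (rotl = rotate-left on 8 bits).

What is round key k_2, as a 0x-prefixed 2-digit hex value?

0xA2

K = 0x45
k_0 = rotl(K, (5*0+5) mod 8) = rotl(K, 5) = 0xA8
k_1 = rotl(K, (5*1+5) mod 8) = rotl(K, 2) = 0x15
k_2 = rotl(K, (5*2+5) mod 8) = rotl(K, 7) = 0xA2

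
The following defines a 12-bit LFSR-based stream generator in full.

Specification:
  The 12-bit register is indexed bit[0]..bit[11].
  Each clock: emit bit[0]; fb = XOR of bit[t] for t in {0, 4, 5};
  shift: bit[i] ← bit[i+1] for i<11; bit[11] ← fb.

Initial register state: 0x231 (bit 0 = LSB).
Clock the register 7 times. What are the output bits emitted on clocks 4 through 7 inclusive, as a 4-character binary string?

0110

reg_0 = 0x231
clock 1: out=1, reg = 0x918
clock 2: out=0, reg = 0xC8C
clock 3: out=0, reg = 0x646
clock 4: out=0, reg = 0x323
clock 5: out=1, reg = 0x191
clock 6: out=1, reg = 0x0C8
clock 7: out=0, reg = 0x064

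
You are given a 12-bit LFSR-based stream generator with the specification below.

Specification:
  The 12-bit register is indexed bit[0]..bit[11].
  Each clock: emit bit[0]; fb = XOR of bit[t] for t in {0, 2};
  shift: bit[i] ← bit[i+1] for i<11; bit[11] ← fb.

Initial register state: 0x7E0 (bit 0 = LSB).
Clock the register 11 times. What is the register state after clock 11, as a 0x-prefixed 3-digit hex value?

0xC30

reg_0 = 0x7E0
clock 1: out=0, reg = 0x3F0
clock 2: out=0, reg = 0x1F8
clock 3: out=0, reg = 0x0FC
clock 4: out=0, reg = 0x87E
clock 5: out=0, reg = 0xC3F
clock 6: out=1, reg = 0x61F
clock 7: out=1, reg = 0x30F
clock 8: out=1, reg = 0x187
clock 9: out=1, reg = 0x0C3
clock 10: out=1, reg = 0x861
clock 11: out=1, reg = 0xC30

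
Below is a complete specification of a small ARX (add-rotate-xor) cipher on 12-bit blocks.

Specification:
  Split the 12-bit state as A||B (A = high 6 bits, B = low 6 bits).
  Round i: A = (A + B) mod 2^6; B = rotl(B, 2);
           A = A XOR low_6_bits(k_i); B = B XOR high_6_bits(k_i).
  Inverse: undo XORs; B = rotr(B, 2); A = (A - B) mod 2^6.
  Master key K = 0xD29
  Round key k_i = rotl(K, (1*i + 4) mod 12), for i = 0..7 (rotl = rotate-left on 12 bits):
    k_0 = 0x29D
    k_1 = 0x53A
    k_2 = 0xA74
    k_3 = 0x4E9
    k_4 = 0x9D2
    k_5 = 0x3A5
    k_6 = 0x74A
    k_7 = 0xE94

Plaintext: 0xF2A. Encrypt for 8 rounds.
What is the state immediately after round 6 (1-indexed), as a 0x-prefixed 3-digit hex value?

s_0 = plaintext = 0xF2A
s_1 = Round(s_0, k_0) = 0xEE0
s_2 = Round(s_1, k_1) = 0x856
s_3 = Round(s_2, k_2) = 0x0F0
s_4 = Round(s_3, k_3) = 0x690
s_5 = Round(s_4, k_4) = 0xE26
s_6 = Round(s_5, k_5) = 0xED4
s_7 = Round(s_6, k_6) = 0x14C
s_8 = Round(s_7, k_7) = 0x14A

0xED4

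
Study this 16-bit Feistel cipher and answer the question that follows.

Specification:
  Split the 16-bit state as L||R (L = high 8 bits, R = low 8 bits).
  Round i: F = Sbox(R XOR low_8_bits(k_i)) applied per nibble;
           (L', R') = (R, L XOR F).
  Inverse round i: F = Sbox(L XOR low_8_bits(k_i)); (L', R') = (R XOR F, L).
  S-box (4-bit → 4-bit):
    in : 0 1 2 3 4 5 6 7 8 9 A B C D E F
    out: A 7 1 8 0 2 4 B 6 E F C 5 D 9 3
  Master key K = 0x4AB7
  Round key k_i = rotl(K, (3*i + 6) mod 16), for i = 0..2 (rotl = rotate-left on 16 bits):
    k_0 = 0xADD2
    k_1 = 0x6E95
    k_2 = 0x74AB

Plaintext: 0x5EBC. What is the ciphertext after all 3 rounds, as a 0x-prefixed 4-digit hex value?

0xDDA3

s_0 = plaintext = 0x5EBC
s_1 = Round(s_0, k_0) = 0xBC17
s_2 = Round(s_1, k_1) = 0x17DD
s_3 = Round(s_2, k_2) = 0xDDA3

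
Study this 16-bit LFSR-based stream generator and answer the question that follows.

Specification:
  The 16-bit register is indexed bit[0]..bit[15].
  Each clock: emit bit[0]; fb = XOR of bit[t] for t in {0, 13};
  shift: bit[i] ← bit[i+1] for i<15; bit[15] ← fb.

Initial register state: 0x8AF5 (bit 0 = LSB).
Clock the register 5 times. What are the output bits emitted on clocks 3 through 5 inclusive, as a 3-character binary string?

101

reg_0 = 0x8AF5
clock 1: out=1, reg = 0xC57A
clock 2: out=0, reg = 0x62BD
clock 3: out=1, reg = 0x315E
clock 4: out=0, reg = 0x98AF
clock 5: out=1, reg = 0xCC57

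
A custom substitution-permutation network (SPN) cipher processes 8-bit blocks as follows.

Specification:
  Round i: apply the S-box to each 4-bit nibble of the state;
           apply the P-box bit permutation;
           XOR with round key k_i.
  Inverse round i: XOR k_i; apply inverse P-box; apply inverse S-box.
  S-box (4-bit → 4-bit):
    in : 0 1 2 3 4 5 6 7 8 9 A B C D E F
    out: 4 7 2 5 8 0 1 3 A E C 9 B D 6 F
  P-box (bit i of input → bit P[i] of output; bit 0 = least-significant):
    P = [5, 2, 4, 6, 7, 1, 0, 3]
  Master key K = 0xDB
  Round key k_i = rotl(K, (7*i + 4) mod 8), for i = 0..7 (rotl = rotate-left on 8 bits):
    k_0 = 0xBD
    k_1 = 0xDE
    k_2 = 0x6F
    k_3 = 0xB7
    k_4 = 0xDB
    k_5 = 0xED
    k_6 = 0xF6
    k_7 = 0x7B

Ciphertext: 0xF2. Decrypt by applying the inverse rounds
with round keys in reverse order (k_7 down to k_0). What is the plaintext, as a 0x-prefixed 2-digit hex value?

s_0 = ciphertext = 0xF2
s_1 = InvRound(s_0, k_7) = 0xD5
s_2 = InvRound(s_1, k_6) = 0xE6
s_3 = InvRound(s_2, k_5) = 0x95
s_4 = InvRound(s_3, k_4) = 0x88
s_5 = InvRound(s_4, k_3) = 0x91
s_6 = InvRound(s_5, k_2) = 0xCF
s_7 = InvRound(s_6, k_1) = 0x00
s_8 = InvRound(s_7, k_0) = 0xD1

0xD1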